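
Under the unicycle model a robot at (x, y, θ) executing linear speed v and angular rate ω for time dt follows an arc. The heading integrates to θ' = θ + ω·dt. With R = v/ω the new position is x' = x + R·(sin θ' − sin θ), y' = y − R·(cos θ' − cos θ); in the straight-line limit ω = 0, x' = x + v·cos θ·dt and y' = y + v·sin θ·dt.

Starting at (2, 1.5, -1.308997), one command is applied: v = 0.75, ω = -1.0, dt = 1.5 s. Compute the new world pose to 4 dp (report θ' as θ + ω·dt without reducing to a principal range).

(1.5204, 0.5970, -2.8090)

θ' = -1.3090 + -1.0·1.5 = -2.8090
R = v/ω = 0.75/-1.0 = -0.7500
x' = 2 + -0.7500·(sin -2.8090 − sin -1.3090) = 1.5204
y' = 1.5 − -0.7500·(cos -2.8090 − cos -1.3090) = 0.5970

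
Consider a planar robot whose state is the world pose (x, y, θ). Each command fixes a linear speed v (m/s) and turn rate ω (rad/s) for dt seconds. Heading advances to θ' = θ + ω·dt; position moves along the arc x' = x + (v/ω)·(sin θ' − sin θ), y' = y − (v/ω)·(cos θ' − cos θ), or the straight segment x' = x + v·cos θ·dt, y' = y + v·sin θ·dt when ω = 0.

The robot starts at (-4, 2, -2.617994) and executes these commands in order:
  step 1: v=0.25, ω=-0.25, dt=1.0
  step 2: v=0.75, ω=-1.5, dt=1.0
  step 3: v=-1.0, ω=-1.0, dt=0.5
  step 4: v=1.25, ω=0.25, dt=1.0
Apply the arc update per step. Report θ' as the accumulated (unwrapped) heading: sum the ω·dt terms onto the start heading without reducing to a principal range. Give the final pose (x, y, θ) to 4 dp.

(-4.7508, 2.9694, -4.6180)

step 1: θ'=-2.8680 (R=-1.0000) → pose (-4.2298, 1.9032, -2.8680)
step 2: θ'=-4.3680 (R=-0.5000) → pose (-4.8355, 2.2158, -4.3680)
step 3: θ'=-4.8680 (R=1.0000) → pose (-4.7889, 1.7232, -4.8680)
step 4: θ'=-4.6180 (R=5.0000) → pose (-4.7508, 2.9694, -4.6180)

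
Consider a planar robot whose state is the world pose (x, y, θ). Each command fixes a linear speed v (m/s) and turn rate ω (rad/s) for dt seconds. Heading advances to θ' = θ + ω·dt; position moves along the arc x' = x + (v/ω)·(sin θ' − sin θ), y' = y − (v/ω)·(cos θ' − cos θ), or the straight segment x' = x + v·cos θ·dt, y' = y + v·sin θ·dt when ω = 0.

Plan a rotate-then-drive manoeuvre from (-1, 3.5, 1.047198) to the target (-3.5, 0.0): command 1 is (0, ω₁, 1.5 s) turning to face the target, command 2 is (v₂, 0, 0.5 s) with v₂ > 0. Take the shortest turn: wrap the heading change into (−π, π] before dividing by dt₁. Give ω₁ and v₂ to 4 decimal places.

heading to target = atan2(0−3.5, -3.5−-1) = -2.1910
Δθ = wrap(-2.1910 − 1.0472) = 3.0449; ω₁ = Δθ/dt₁ = 2.0300
distance = √((-3.5−-1)² + (0−3.5)²) = 4.3012; v₂ = distance/dt₂ = 8.6023

ω₁ = 2.0300, v₂ = 8.6023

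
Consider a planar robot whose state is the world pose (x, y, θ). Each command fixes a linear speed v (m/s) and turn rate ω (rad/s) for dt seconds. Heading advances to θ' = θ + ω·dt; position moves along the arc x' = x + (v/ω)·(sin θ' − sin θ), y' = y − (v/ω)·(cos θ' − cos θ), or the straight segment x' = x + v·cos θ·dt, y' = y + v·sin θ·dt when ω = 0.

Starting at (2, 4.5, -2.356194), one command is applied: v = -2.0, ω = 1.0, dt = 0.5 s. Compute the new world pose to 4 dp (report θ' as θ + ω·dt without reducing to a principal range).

(2.5049, 5.3511, -1.8562)

θ' = -2.3562 + 1.0·0.5 = -1.8562
R = v/ω = -2.0/1.0 = -2.0000
x' = 2 + -2.0000·(sin -1.8562 − sin -2.3562) = 2.5049
y' = 4.5 − -2.0000·(cos -1.8562 − cos -2.3562) = 5.3511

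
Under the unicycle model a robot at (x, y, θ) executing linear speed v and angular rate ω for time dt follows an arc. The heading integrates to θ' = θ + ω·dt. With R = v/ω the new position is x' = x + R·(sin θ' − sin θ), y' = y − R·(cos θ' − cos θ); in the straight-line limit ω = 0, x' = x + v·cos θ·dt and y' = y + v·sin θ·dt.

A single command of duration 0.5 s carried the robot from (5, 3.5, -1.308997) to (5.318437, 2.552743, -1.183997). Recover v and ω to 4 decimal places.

Δθ = -1.183997 − -1.308997 = 0.125000
ω = Δθ/dt = 0.125000/0.5 = 0.2500
R = −Δy/(cos θ' − cos θ) = 8.0000
v = R·ω = 8.0000·0.2500 = 2.0000

v = 2.0000, ω = 0.2500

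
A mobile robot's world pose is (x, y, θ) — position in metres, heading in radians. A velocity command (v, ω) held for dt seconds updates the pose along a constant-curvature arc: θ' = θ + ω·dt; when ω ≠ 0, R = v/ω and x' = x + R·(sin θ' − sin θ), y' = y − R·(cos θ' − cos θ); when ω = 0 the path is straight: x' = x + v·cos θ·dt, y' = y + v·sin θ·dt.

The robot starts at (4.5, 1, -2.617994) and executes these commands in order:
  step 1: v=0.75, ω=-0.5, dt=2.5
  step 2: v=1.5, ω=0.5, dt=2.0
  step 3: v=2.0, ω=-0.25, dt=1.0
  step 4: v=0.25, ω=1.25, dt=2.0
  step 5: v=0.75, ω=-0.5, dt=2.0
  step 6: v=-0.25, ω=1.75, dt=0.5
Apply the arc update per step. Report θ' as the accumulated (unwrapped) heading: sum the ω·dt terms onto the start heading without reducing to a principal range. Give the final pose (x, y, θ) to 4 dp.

step 1: θ'=-3.8680 (R=-1.5000) → pose (2.7537, 1.1777, -3.8680)
step 2: θ'=-2.8680 (R=3.0000) → pose (-0.0494, 1.8234, -2.8680)
step 3: θ'=-3.1180 (R=-8.0000) → pose (-2.0222, 1.5281, -3.1180)
step 4: θ'=-0.6180 (R=0.2000) → pose (-2.1334, 1.1651, -0.6180)
step 5: θ'=-1.6180 (R=-1.5000) → pose (-1.5042, -0.1282, -1.6180)
step 6: θ'=-0.7430 (R=-0.1429) → pose (-1.5502, -0.0163, -0.7430)

(-1.5502, -0.0163, -0.7430)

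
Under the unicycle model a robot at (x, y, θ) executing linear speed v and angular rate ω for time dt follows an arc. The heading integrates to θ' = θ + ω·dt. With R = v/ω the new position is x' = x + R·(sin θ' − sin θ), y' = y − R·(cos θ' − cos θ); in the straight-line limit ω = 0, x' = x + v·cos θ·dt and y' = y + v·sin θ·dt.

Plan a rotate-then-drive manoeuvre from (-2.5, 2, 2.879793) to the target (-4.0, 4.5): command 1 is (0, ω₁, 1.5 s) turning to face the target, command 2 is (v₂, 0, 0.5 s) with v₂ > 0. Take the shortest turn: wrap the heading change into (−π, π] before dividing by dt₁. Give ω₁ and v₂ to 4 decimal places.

heading to target = atan2(4.5−2, -4−-2.5) = 2.1112
Δθ = wrap(2.1112 − 2.8798) = -0.7686; ω₁ = Δθ/dt₁ = -0.5124
distance = √((-4−-2.5)² + (4.5−2)²) = 2.9155; v₂ = distance/dt₂ = 5.8310

ω₁ = -0.5124, v₂ = 5.8310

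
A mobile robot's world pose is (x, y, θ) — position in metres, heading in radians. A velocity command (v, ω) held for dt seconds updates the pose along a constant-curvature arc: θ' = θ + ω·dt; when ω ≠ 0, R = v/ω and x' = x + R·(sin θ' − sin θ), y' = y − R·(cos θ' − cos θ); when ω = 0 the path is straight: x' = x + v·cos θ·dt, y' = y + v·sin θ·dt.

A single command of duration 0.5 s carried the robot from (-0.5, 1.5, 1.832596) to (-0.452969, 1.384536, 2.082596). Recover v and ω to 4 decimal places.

Δθ = 2.082596 − 1.832596 = 0.250000
ω = Δθ/dt = 0.250000/0.5 = 0.5000
R = −Δy/(cos θ' − cos θ) = -0.5000
v = R·ω = -0.5000·0.5000 = -0.2500

v = -0.2500, ω = 0.5000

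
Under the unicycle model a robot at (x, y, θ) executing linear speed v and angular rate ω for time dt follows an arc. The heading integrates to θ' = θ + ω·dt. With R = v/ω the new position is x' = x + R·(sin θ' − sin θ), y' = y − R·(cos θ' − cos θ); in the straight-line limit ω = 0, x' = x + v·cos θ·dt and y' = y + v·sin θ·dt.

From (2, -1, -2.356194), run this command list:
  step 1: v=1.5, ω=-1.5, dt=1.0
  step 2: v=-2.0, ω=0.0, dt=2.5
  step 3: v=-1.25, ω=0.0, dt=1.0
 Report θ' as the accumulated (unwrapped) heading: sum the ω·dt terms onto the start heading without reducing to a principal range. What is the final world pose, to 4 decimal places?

step 1: θ'=-3.8562 (R=-1.0000) → pose (0.6376, -1.0482, -3.8562)
step 2: θ'=-3.8562 (straight) → pose (4.4143, -4.3248, -3.8562)
step 3: θ'=-3.8562 (straight) → pose (5.3585, -5.1440, -3.8562)

(5.3585, -5.1440, -3.8562)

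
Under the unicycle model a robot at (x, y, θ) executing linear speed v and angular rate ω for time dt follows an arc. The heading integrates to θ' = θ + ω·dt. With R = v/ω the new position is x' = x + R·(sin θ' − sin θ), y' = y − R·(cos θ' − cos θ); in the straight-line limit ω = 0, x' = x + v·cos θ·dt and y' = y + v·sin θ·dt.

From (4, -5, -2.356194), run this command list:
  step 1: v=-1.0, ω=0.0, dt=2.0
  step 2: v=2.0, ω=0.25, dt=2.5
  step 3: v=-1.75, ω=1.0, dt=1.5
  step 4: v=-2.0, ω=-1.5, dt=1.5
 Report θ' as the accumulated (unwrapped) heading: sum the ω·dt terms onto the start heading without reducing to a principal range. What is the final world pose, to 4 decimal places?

step 1: θ'=-2.3562 (straight) → pose (5.4142, -3.5858, -2.3562)
step 2: θ'=-1.7312 (R=8.0000) → pose (3.1738, -7.9650, -1.7312)
step 3: θ'=-0.2312 (R=-1.7500) → pose (1.8472, -5.9820, -0.2312)
step 4: θ'=-2.4812 (R=1.3333) → pose (1.3348, -3.6312, -2.4812)

(1.3348, -3.6312, -2.4812)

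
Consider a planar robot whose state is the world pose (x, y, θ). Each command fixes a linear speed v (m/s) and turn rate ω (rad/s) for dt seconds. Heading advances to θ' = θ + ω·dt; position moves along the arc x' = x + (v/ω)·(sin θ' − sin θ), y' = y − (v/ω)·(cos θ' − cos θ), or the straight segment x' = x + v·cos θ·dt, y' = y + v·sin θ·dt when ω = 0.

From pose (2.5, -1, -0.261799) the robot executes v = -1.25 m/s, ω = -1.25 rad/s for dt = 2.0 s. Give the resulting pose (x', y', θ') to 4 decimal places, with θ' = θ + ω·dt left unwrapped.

θ' = -0.2618 + -1.25·2.0 = -2.7618
R = v/ω = -1.25/-1.25 = 1.0000
x' = 2.5 + 1.0000·(sin -2.7618 − sin -0.2618) = 2.3881
y' = -1 − 1.0000·(cos -2.7618 − cos -0.2618) = 0.8947

(2.3881, 0.8947, -2.7618)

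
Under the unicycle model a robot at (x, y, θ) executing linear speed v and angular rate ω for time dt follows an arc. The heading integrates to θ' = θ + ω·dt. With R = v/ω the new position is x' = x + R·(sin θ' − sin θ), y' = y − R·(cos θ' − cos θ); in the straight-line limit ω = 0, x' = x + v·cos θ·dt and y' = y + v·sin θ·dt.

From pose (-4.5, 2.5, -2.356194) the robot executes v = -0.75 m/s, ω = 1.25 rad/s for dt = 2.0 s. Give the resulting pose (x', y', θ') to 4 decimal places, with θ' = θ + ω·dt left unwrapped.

(-5.0103, 3.5181, 0.1438)

θ' = -2.3562 + 1.25·2.0 = 0.1438
R = v/ω = -0.75/1.25 = -0.6000
x' = -4.5 + -0.6000·(sin 0.1438 − sin -2.3562) = -5.0103
y' = 2.5 − -0.6000·(cos 0.1438 − cos -2.3562) = 3.5181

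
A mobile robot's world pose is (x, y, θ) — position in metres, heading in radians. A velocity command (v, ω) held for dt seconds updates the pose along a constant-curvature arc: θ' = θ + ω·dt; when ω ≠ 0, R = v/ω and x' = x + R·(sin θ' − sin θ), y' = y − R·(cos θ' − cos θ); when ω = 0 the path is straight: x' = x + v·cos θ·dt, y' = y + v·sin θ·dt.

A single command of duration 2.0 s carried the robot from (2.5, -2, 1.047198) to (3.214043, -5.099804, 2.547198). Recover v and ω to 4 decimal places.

v = -1.7500, ω = 0.7500

Δθ = 2.547198 − 1.047198 = 1.500000
ω = Δθ/dt = 1.500000/2.0 = 0.7500
R = −Δy/(cos θ' − cos θ) = -2.3333
v = R·ω = -2.3333·0.7500 = -1.7500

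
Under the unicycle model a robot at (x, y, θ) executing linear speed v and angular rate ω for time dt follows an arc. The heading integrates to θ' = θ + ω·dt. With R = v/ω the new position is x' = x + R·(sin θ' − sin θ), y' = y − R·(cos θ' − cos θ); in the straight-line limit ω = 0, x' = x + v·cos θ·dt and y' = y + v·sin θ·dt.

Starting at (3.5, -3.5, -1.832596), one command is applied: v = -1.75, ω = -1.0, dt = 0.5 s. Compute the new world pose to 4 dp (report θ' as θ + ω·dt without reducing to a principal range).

(3.9241, -2.7450, -2.3326)

θ' = -1.8326 + -1.0·0.5 = -2.3326
R = v/ω = -1.75/-1.0 = 1.7500
x' = 3.5 + 1.7500·(sin -2.3326 − sin -1.8326) = 3.9241
y' = -3.5 − 1.7500·(cos -2.3326 − cos -1.8326) = -2.7450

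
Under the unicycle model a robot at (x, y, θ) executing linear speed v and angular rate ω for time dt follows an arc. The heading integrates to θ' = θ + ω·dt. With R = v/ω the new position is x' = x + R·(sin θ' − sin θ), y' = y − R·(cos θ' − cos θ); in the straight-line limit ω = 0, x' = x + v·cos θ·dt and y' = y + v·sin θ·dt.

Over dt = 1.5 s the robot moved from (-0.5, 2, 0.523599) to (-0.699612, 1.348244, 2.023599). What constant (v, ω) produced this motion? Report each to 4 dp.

Δθ = 2.023599 − 0.523599 = 1.500000
ω = Δθ/dt = 1.500000/1.5 = 1.0000
R = −Δy/(cos θ' − cos θ) = -0.5000
v = R·ω = -0.5000·1.0000 = -0.5000

v = -0.5000, ω = 1.0000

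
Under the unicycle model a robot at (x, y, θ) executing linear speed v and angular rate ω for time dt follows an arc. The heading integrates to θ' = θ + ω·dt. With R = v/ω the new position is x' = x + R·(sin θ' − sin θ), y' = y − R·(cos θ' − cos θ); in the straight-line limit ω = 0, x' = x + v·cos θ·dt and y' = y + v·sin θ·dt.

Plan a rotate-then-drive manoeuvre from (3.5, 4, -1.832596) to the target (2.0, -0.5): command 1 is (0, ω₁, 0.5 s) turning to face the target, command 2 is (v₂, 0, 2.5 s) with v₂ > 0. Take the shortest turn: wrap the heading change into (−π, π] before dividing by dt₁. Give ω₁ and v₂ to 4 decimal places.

heading to target = atan2(-0.5−4, 2−3.5) = -1.8925
Δθ = wrap(-1.8925 − -1.8326) = -0.0600; ω₁ = Δθ/dt₁ = -0.1199
distance = √((2−3.5)² + (-0.5−4)²) = 4.7434; v₂ = distance/dt₂ = 1.8974

ω₁ = -0.1199, v₂ = 1.8974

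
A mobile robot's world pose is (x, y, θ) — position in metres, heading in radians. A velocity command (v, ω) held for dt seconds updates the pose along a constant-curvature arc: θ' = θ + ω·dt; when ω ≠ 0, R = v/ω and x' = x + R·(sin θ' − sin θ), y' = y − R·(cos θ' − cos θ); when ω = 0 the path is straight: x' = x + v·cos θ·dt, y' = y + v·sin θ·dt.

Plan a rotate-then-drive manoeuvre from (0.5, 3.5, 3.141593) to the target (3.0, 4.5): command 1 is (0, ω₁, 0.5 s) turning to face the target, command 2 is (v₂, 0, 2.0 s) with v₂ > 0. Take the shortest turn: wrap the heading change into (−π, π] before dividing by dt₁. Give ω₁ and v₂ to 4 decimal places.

ω₁ = -5.5222, v₂ = 1.3463

heading to target = atan2(4.5−3.5, 3−0.5) = 0.3805
Δθ = wrap(0.3805 − 3.1416) = -2.7611; ω₁ = Δθ/dt₁ = -5.5222
distance = √((3−0.5)² + (4.5−3.5)²) = 2.6926; v₂ = distance/dt₂ = 1.3463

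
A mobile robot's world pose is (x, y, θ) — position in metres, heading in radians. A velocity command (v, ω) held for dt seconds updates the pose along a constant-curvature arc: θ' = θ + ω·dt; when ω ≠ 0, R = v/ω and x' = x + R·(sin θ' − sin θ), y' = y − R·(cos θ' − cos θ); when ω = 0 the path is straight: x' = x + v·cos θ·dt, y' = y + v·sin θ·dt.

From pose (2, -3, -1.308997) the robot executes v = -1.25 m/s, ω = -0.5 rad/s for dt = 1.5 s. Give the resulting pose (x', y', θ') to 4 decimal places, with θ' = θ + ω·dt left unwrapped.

(2.2069, -1.1804, -2.0590)

θ' = -1.3090 + -0.5·1.5 = -2.0590
R = v/ω = -1.25/-0.5 = 2.5000
x' = 2 + 2.5000·(sin -2.0590 − sin -1.3090) = 2.2069
y' = -3 − 2.5000·(cos -2.0590 − cos -1.3090) = -1.1804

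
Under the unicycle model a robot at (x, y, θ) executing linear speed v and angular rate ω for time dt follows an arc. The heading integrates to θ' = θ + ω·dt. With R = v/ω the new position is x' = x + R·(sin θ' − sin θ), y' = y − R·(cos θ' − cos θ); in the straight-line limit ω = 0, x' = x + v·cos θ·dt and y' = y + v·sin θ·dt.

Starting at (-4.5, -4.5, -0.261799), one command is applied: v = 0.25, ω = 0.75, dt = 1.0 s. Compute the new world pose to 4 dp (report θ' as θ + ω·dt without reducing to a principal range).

(-4.2574, -4.4724, 0.4882)

θ' = -0.2618 + 0.75·1.0 = 0.4882
R = v/ω = 0.25/0.75 = 0.3333
x' = -4.5 + 0.3333·(sin 0.4882 − sin -0.2618) = -4.2574
y' = -4.5 − 0.3333·(cos 0.4882 − cos -0.2618) = -4.4724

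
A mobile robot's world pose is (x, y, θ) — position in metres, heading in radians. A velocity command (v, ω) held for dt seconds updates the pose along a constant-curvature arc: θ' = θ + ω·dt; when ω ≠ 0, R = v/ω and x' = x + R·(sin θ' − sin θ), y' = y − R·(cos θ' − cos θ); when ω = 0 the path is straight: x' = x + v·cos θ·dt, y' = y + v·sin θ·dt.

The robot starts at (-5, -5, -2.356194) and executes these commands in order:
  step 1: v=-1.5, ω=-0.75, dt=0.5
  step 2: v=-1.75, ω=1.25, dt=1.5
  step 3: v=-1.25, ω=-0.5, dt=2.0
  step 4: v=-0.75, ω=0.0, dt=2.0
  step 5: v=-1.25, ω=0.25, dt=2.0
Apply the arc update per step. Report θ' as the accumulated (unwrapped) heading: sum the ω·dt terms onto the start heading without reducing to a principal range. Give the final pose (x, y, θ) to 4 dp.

(-3.8854, 3.8749, -1.3562)

step 1: θ'=-2.7312 (R=2.0000) → pose (-4.3837, -4.5803, -2.7312)
step 2: θ'=-0.8562 (R=-1.4000) → pose (-3.8848, -2.3791, -0.8562)
step 3: θ'=-1.8562 (R=2.5000) → pose (-4.3953, -0.0370, -1.8562)
step 4: θ'=-1.8562 (straight) → pose (-3.9730, 1.4024, -1.8562)
step 5: θ'=-1.3562 (R=-5.0000) → pose (-3.8854, 3.8749, -1.3562)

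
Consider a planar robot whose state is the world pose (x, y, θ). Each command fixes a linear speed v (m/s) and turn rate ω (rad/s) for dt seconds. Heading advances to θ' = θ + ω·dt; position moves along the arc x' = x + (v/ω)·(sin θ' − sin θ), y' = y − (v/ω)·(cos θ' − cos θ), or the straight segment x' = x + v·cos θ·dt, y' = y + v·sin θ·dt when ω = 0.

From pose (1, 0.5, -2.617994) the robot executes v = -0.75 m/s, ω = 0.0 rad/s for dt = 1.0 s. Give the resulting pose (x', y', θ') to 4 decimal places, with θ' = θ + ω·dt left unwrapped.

θ' = -2.6180 + 0.0·1.0 = -2.6180
ω = 0 → straight: x' = 1 + -0.75·cos(-2.6180)·1.0 = 1.6495
y' = 0.5 + -0.75·sin(-2.6180)·1.0 = 0.8750

(1.6495, 0.8750, -2.6180)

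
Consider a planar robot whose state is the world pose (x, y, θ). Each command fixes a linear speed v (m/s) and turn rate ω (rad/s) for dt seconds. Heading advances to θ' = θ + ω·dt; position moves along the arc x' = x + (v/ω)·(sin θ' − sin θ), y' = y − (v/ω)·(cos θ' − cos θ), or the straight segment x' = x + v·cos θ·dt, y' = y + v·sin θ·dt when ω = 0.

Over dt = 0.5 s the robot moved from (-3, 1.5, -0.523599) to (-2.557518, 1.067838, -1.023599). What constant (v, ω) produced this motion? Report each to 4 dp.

Δθ = -1.023599 − -0.523599 = -0.500000
ω = Δθ/dt = -0.500000/0.5 = -1.0000
R = Δx/(sin θ' − sin θ) = -1.2500
v = R·ω = -1.2500·-1.0000 = 1.2500

v = 1.2500, ω = -1.0000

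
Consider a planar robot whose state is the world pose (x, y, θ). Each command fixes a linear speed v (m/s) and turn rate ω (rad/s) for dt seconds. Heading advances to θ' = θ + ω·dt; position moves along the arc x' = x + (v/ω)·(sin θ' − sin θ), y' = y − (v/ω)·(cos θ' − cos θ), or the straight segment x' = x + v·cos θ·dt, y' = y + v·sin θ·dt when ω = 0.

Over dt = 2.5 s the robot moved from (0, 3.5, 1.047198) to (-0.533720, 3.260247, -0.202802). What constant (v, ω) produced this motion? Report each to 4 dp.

Δθ = -0.202802 − 1.047198 = -1.250000
ω = Δθ/dt = -1.250000/2.5 = -0.5000
R = Δx/(sin θ' − sin θ) = 0.5000
v = R·ω = 0.5000·-0.5000 = -0.2500

v = -0.2500, ω = -0.5000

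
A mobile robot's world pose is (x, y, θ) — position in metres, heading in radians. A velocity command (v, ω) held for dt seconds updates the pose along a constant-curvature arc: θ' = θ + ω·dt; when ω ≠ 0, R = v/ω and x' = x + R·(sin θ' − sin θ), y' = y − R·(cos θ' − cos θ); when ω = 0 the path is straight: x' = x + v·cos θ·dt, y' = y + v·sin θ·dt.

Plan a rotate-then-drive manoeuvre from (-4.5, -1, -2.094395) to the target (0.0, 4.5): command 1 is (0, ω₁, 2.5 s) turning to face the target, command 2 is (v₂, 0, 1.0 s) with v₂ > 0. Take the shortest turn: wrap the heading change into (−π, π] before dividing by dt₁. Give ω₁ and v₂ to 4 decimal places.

ω₁ = 1.1918, v₂ = 7.1063

heading to target = atan2(4.5−-1, 0−-4.5) = 0.8851
Δθ = wrap(0.8851 − -2.0944) = 2.9795; ω₁ = Δθ/dt₁ = 1.1918
distance = √((0−-4.5)² + (4.5−-1)²) = 7.1063; v₂ = distance/dt₂ = 7.1063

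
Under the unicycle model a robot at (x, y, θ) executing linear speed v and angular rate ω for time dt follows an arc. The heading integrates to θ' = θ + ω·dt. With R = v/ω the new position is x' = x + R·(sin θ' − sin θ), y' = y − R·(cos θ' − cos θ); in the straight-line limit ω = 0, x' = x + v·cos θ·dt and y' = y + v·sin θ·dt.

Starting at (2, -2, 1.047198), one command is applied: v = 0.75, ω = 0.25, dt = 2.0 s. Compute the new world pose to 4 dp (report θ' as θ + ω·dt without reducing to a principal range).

(2.4011, -0.5708, 1.5472)

θ' = 1.0472 + 0.25·2.0 = 1.5472
R = v/ω = 0.75/0.25 = 3.0000
x' = 2 + 3.0000·(sin 1.5472 − sin 1.0472) = 2.4011
y' = -2 − 3.0000·(cos 1.5472 − cos 1.0472) = -0.5708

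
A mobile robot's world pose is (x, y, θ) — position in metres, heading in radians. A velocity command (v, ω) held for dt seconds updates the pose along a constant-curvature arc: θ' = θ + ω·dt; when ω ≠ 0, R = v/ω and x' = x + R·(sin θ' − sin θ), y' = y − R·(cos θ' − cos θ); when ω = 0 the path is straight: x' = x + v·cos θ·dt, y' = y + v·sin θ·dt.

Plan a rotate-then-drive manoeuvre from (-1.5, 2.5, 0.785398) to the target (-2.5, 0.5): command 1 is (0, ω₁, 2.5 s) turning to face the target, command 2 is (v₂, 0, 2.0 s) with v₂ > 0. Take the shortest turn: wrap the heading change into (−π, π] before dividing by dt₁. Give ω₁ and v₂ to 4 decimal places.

heading to target = atan2(0.5−2.5, -2.5−-1.5) = -2.0344
Δθ = wrap(-2.0344 − 0.7854) = -2.8198; ω₁ = Δθ/dt₁ = -1.1279
distance = √((-2.5−-1.5)² + (0.5−2.5)²) = 2.2361; v₂ = distance/dt₂ = 1.1180

ω₁ = -1.1279, v₂ = 1.1180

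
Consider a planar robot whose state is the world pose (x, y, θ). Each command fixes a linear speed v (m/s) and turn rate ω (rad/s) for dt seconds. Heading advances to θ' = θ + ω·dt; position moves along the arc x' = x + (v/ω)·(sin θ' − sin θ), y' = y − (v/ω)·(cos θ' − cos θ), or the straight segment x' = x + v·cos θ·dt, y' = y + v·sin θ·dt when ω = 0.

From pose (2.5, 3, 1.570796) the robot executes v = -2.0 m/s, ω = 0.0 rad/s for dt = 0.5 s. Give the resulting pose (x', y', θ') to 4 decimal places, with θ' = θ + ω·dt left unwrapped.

(2.5000, 2.0000, 1.5708)

θ' = 1.5708 + 0.0·0.5 = 1.5708
ω = 0 → straight: x' = 2.5 + -2.0·cos(1.5708)·0.5 = 2.5000
y' = 3 + -2.0·sin(1.5708)·0.5 = 2.0000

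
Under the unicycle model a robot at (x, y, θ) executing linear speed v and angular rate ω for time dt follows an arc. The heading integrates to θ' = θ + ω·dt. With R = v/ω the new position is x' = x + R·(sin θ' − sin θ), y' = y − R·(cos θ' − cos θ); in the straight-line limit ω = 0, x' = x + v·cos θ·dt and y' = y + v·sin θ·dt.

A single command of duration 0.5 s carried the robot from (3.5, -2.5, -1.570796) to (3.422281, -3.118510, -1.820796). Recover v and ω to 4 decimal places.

Δθ = -1.820796 − -1.570796 = -0.250000
ω = Δθ/dt = -0.250000/0.5 = -0.5000
R = −Δy/(cos θ' − cos θ) = -2.5000
v = R·ω = -2.5000·-0.5000 = 1.2500

v = 1.2500, ω = -0.5000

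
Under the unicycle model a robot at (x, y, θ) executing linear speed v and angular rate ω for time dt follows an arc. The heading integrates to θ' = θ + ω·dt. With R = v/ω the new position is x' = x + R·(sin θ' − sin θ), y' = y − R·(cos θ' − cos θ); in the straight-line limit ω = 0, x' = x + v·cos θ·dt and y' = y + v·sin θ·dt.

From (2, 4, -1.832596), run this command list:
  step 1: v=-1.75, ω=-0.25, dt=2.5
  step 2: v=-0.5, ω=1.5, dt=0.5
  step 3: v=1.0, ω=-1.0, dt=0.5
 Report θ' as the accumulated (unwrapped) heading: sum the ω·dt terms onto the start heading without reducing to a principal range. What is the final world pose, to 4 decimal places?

step 1: θ'=-2.4576 (R=7.0000) → pose (4.3382, 7.6136, -2.4576)
step 2: θ'=-1.7076 (R=-0.3333) → pose (4.4578, 7.8265, -1.7076)
step 3: θ'=-2.2076 (R=-1.0000) → pose (4.2711, 7.3683, -2.2076)

(4.2711, 7.3683, -2.2076)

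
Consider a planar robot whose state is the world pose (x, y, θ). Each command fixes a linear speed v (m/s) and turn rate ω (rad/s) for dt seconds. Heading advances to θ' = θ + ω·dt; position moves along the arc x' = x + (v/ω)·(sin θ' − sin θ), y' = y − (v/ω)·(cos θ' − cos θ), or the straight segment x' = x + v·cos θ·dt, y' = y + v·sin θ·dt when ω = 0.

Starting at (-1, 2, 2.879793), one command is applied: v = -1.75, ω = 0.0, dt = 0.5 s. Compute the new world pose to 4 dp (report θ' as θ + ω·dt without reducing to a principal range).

θ' = 2.8798 + 0.0·0.5 = 2.8798
ω = 0 → straight: x' = -1 + -1.75·cos(2.8798)·0.5 = -0.1548
y' = 2 + -1.75·sin(2.8798)·0.5 = 1.7735

(-0.1548, 1.7735, 2.8798)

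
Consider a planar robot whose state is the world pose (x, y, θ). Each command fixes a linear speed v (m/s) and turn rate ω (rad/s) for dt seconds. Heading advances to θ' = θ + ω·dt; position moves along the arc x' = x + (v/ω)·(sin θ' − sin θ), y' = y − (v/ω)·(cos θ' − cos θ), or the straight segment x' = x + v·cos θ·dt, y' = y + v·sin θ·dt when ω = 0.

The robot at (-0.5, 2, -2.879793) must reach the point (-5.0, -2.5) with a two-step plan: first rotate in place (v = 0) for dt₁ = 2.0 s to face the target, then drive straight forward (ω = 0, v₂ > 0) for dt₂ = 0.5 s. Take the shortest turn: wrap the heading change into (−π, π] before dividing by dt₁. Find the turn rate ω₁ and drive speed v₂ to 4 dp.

ω₁ = 0.2618, v₂ = 12.7279

heading to target = atan2(-2.5−2, -5−-0.5) = -2.3562
Δθ = wrap(-2.3562 − -2.8798) = 0.5236; ω₁ = Δθ/dt₁ = 0.2618
distance = √((-5−-0.5)² + (-2.5−2)²) = 6.3640; v₂ = distance/dt₂ = 12.7279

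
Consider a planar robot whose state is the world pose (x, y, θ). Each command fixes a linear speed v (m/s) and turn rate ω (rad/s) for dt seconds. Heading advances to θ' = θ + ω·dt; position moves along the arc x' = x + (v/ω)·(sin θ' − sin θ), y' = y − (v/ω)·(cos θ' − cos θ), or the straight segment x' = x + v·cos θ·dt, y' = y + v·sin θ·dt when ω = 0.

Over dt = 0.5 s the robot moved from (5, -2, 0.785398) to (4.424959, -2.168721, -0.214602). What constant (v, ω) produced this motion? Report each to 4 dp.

v = -1.2500, ω = -2.0000

Δθ = -0.214602 − 0.785398 = -1.000000
ω = Δθ/dt = -1.000000/0.5 = -2.0000
R = Δx/(sin θ' − sin θ) = 0.6250
v = R·ω = 0.6250·-2.0000 = -1.2500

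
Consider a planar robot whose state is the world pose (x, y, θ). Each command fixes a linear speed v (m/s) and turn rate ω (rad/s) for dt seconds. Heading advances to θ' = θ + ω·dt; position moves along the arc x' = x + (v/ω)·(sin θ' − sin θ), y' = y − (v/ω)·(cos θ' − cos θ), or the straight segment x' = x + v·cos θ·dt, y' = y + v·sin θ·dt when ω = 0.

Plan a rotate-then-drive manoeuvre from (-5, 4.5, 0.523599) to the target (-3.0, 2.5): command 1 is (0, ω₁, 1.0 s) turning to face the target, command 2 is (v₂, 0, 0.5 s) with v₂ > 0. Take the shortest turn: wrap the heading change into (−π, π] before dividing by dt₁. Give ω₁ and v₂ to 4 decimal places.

heading to target = atan2(2.5−4.5, -3−-5) = -0.7854
Δθ = wrap(-0.7854 − 0.5236) = -1.3090; ω₁ = Δθ/dt₁ = -1.3090
distance = √((-3−-5)² + (2.5−4.5)²) = 2.8284; v₂ = distance/dt₂ = 5.6569

ω₁ = -1.3090, v₂ = 5.6569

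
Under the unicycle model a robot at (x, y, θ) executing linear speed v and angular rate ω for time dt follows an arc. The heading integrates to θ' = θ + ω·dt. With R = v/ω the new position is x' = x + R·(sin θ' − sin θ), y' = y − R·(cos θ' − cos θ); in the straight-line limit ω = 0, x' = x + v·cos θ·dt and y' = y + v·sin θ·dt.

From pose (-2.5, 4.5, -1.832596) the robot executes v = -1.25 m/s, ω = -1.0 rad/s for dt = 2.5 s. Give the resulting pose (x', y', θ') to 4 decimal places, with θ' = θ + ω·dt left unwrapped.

θ' = -1.8326 + -1.0·2.5 = -4.3326
R = v/ω = -1.25/-1.0 = 1.2500
x' = -2.5 + 1.2500·(sin -4.3326 − sin -1.8326) = -0.1317
y' = 4.5 − 1.2500·(cos -4.3326 − cos -1.8326) = 4.6399

(-0.1317, 4.6399, -4.3326)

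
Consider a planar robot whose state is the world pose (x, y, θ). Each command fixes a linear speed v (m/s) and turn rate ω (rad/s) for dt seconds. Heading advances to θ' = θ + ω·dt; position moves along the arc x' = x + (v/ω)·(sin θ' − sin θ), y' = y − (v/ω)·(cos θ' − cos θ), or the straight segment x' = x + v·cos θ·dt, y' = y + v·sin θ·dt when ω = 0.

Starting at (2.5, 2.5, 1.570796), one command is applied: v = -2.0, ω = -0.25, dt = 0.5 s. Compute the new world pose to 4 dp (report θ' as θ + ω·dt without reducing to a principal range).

θ' = 1.5708 + -0.25·0.5 = 1.4458
R = v/ω = -2.0/-0.25 = 8.0000
x' = 2.5 + 8.0000·(sin 1.4458 − sin 1.5708) = 2.4376
y' = 2.5 − 8.0000·(cos 1.4458 − cos 1.5708) = 1.5026

(2.4376, 1.5026, 1.4458)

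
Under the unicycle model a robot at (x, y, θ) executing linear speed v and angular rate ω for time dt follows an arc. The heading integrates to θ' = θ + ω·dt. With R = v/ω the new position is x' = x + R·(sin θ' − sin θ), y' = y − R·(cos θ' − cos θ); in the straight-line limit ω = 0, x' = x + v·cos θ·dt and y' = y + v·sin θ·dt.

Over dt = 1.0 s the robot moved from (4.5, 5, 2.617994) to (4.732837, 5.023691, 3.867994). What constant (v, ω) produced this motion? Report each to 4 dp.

Δθ = 3.867994 − 2.617994 = 1.250000
ω = Δθ/dt = 1.250000/1.0 = 1.2500
R = Δx/(sin θ' − sin θ) = -0.2000
v = R·ω = -0.2000·1.2500 = -0.2500

v = -0.2500, ω = 1.2500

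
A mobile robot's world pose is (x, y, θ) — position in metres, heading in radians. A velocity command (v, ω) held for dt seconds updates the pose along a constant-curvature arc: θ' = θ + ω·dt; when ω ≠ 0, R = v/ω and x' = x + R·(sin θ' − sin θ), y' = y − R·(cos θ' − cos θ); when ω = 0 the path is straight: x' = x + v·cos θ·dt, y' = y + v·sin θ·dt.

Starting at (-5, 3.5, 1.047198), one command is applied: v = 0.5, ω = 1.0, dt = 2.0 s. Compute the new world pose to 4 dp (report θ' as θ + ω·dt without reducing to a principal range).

(-5.3859, 4.2478, 3.0472)

θ' = 1.0472 + 1.0·2.0 = 3.0472
R = v/ω = 0.5/1.0 = 0.5000
x' = -5 + 0.5000·(sin 3.0472 − sin 1.0472) = -5.3859
y' = 3.5 − 0.5000·(cos 3.0472 − cos 1.0472) = 4.2478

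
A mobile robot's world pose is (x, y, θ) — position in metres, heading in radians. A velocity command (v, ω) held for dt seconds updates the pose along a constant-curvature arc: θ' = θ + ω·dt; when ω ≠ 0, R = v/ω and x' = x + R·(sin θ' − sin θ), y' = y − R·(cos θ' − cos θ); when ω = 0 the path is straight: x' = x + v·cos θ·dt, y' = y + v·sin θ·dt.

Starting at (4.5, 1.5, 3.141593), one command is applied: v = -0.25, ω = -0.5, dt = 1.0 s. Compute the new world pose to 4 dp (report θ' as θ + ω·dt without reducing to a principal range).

θ' = 3.1416 + -0.5·1.0 = 2.6416
R = v/ω = -0.25/-0.5 = 0.5000
x' = 4.5 + 0.5000·(sin 2.6416 − sin 3.1416) = 4.7397
y' = 1.5 − 0.5000·(cos 2.6416 − cos 3.1416) = 1.4388

(4.7397, 1.4388, 2.6416)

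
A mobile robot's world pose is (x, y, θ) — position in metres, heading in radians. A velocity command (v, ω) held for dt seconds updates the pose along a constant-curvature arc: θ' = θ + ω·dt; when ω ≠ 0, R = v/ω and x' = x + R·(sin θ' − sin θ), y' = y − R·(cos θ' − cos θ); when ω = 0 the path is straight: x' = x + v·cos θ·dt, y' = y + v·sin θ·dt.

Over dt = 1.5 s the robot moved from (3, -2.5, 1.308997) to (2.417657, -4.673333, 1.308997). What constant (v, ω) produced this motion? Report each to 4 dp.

Δθ = 1.308997 − 1.308997 = 0.000000
ω = Δθ/dt = 0.000000/1.5 = 0.0000
ω = 0 → v = (Δx·cos θ + Δy·sin θ)/dt = -1.5000

v = -1.5000, ω = 0.0000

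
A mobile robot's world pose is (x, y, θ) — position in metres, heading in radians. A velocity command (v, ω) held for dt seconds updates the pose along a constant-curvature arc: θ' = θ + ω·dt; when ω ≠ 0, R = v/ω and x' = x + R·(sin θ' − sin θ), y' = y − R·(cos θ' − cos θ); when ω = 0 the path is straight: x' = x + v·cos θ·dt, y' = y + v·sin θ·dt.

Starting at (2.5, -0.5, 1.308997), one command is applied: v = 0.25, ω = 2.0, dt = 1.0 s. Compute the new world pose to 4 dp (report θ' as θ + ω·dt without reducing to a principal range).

θ' = 1.3090 + 2.0·1.0 = 3.3090
R = v/ω = 0.25/2.0 = 0.1250
x' = 2.5 + 0.1250·(sin 3.3090 − sin 1.3090) = 2.3584
y' = -0.5 − 0.1250·(cos 3.3090 − cos 1.3090) = -0.3444

(2.3584, -0.3444, 3.3090)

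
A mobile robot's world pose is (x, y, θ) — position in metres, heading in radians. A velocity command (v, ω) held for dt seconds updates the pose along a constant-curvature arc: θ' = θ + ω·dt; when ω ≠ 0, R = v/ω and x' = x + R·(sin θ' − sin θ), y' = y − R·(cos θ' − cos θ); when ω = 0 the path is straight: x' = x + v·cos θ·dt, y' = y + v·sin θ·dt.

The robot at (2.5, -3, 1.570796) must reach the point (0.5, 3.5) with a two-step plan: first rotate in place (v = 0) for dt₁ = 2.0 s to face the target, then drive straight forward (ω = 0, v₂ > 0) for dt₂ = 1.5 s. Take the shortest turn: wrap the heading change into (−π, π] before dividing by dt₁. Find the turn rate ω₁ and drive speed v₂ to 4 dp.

ω₁ = 0.1492, v₂ = 4.5338

heading to target = atan2(3.5−-3, 0.5−2.5) = 1.8693
Δθ = wrap(1.8693 − 1.5708) = 0.2985; ω₁ = Δθ/dt₁ = 0.1492
distance = √((0.5−2.5)² + (3.5−-3)²) = 6.8007; v₂ = distance/dt₂ = 4.5338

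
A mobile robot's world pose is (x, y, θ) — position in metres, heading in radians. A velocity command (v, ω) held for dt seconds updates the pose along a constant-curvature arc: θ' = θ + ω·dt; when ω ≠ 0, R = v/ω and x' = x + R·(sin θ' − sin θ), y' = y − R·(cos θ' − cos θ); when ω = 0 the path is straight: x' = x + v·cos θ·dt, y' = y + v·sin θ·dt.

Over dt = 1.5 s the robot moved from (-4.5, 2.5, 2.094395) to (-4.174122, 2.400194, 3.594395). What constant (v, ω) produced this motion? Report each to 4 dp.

Δθ = 3.594395 − 2.094395 = 1.500000
ω = Δθ/dt = 1.500000/1.5 = 1.0000
R = Δx/(sin θ' − sin θ) = -0.2500
v = R·ω = -0.2500·1.0000 = -0.2500

v = -0.2500, ω = 1.0000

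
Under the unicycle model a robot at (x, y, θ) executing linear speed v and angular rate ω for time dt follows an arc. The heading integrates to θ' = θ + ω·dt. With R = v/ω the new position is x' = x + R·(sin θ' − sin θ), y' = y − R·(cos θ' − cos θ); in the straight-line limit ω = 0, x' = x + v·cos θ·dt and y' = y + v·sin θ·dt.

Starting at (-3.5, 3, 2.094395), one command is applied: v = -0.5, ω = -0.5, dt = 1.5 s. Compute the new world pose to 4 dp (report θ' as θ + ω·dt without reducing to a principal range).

θ' = 2.0944 + -0.5·1.5 = 1.3444
R = v/ω = -0.5/-0.5 = 1.0000
x' = -3.5 + 1.0000·(sin 1.3444 − sin 2.0944) = -3.3915
y' = 3 − 1.0000·(cos 1.3444 − cos 2.0944) = 2.2755

(-3.3915, 2.2755, 1.3444)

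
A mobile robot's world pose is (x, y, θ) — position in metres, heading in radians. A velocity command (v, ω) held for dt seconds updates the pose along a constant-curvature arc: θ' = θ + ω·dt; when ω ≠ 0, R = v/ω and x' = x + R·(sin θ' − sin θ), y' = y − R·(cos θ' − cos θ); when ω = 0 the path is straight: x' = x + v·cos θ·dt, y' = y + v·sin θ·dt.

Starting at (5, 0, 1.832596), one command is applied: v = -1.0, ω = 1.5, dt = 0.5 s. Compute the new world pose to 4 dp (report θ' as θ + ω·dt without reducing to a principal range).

θ' = 1.8326 + 1.5·0.5 = 2.5826
R = v/ω = -1.0/1.5 = -0.6667
x' = 5 + -0.6667·(sin 2.5826 − sin 1.8326) = 5.2904
y' = 0 − -0.6667·(cos 2.5826 − cos 1.8326) = -0.3926

(5.2904, -0.3926, 2.5826)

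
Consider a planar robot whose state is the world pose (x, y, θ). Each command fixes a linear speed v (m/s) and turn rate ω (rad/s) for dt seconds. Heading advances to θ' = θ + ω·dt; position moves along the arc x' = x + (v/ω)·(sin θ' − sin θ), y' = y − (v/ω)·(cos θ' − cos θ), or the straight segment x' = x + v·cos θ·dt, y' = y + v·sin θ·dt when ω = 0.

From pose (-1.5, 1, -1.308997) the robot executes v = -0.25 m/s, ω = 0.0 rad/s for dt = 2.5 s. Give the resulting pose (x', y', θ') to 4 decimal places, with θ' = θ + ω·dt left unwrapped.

(-1.6618, 1.6037, -1.3090)

θ' = -1.3090 + 0.0·2.5 = -1.3090
ω = 0 → straight: x' = -1.5 + -0.25·cos(-1.3090)·2.5 = -1.6618
y' = 1 + -0.25·sin(-1.3090)·2.5 = 1.6037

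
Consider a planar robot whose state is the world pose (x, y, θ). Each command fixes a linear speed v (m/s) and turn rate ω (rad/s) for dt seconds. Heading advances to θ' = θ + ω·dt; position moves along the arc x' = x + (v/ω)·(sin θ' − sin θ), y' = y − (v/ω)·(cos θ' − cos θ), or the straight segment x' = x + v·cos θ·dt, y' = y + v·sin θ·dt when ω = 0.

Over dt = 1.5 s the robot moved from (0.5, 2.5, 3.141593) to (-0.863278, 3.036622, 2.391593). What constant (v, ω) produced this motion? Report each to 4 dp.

Δθ = 2.391593 − 3.141593 = -0.750000
ω = Δθ/dt = -0.750000/1.5 = -0.5000
R = Δx/(sin θ' − sin θ) = -2.0000
v = R·ω = -2.0000·-0.5000 = 1.0000

v = 1.0000, ω = -0.5000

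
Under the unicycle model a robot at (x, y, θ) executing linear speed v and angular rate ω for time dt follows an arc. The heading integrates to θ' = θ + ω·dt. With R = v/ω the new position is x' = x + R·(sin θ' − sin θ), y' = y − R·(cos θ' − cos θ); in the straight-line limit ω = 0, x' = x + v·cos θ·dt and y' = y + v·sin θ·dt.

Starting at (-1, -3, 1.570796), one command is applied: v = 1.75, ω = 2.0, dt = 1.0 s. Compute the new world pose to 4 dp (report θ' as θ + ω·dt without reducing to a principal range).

θ' = 1.5708 + 2.0·1.0 = 3.5708
R = v/ω = 1.75/2.0 = 0.8750
x' = -1 + 0.8750·(sin 3.5708 − sin 1.5708) = -2.2391
y' = -3 − 0.8750·(cos 3.5708 − cos 1.5708) = -2.2044

(-2.2391, -2.2044, 3.5708)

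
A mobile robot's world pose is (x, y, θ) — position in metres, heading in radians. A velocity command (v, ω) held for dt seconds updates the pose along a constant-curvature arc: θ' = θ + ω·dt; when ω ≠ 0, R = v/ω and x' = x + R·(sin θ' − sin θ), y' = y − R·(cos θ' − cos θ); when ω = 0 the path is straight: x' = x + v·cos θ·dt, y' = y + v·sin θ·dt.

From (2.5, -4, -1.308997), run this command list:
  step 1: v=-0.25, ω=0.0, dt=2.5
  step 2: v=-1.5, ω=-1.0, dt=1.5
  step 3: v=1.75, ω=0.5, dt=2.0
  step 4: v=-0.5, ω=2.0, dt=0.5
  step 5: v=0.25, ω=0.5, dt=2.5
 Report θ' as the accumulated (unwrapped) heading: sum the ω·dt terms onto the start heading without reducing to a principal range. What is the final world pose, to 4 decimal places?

(1.5521, -3.9481, 0.4410)

step 1: θ'=-1.3090 (straight) → pose (2.3382, -3.3963, -1.3090)
step 2: θ'=-2.8090 (R=1.5000) → pose (3.2974, -1.5903, -2.8090)
step 3: θ'=-1.8090 (R=3.5000) → pose (1.0389, -4.0726, -1.8090)
step 4: θ'=-0.8090 (R=-0.2500) → pose (0.9769, -3.8411, -0.8090)
step 5: θ'=0.4410 (R=0.5000) → pose (1.5521, -3.9481, 0.4410)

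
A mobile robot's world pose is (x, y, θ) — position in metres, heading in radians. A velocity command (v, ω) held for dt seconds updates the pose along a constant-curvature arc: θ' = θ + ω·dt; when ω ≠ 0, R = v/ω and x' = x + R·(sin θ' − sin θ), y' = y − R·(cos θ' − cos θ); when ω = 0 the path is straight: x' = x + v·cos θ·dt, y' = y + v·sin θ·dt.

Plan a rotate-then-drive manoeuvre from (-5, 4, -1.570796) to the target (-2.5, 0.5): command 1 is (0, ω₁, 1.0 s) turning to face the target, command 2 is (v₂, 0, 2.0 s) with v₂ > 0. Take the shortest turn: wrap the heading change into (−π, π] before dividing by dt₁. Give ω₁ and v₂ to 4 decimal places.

ω₁ = 0.6202, v₂ = 2.1506

heading to target = atan2(0.5−4, -2.5−-5) = -0.9505
Δθ = wrap(-0.9505 − -1.5708) = 0.6202; ω₁ = Δθ/dt₁ = 0.6202
distance = √((-2.5−-5)² + (0.5−4)²) = 4.3012; v₂ = distance/dt₂ = 2.1506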